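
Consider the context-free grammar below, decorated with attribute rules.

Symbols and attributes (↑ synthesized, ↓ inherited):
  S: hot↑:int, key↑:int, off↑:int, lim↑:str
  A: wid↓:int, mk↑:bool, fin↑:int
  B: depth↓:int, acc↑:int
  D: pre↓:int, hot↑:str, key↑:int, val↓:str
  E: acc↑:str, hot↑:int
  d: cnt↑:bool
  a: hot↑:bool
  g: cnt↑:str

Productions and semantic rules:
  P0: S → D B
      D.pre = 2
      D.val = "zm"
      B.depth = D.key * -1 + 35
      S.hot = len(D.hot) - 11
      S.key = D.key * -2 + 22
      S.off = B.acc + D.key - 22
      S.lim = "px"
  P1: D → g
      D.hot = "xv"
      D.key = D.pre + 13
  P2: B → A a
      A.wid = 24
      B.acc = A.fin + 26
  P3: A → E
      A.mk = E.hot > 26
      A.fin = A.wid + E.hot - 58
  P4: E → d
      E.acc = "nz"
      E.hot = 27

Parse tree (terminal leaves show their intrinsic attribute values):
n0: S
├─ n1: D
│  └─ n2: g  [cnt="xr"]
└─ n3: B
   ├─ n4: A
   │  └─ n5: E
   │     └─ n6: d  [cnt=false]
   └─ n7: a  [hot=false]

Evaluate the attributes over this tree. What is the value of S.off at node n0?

12

1. n1.pre = 2  [2]
2. n1.val = "zm"  ["zm"]
3. n2.cnt = "xr"  [terminal]
4. n1.hot = "xv"  ["xv"]
5. n1.key = 15  [D.pre + 13]
6. n3.depth = 20  [D.key * -1 + 35]
7. n4.wid = 24  [24]
8. n6.cnt = false  [terminal]
9. n5.acc = "nz"  ["nz"]
10. n5.hot = 27  [27]
11. n4.mk = true  [E.hot > 26]
12. n4.fin = -7  [A.wid + E.hot - 58]
13. n7.hot = false  [terminal]
14. n3.acc = 19  [A.fin + 26]
15. n0.hot = -9  [len(D.hot) - 11]
16. n0.key = -8  [D.key * -2 + 22]
17. n0.off = 12  [B.acc + D.key - 22]
18. n0.lim = "px"  ["px"]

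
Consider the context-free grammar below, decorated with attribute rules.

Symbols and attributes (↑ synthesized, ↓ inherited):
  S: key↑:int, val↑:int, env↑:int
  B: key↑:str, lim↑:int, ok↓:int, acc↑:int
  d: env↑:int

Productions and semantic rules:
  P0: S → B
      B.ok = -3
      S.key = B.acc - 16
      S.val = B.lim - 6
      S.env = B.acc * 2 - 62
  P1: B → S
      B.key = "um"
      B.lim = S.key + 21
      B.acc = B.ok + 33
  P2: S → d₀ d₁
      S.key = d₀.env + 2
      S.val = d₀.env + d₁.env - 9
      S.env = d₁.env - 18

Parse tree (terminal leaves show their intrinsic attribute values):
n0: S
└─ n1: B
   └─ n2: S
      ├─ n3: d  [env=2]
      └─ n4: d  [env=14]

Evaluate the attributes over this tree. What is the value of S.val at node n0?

1. n1.ok = -3  [-3]
2. n3.env = 2  [terminal]
3. n4.env = 14  [terminal]
4. n2.key = 4  [d₀.env + 2]
5. n2.val = 7  [d₀.env + d₁.env - 9]
6. n2.env = -4  [d₁.env - 18]
7. n1.key = "um"  ["um"]
8. n1.lim = 25  [S.key + 21]
9. n1.acc = 30  [B.ok + 33]
10. n0.key = 14  [B.acc - 16]
11. n0.val = 19  [B.lim - 6]
12. n0.env = -2  [B.acc * 2 - 62]

19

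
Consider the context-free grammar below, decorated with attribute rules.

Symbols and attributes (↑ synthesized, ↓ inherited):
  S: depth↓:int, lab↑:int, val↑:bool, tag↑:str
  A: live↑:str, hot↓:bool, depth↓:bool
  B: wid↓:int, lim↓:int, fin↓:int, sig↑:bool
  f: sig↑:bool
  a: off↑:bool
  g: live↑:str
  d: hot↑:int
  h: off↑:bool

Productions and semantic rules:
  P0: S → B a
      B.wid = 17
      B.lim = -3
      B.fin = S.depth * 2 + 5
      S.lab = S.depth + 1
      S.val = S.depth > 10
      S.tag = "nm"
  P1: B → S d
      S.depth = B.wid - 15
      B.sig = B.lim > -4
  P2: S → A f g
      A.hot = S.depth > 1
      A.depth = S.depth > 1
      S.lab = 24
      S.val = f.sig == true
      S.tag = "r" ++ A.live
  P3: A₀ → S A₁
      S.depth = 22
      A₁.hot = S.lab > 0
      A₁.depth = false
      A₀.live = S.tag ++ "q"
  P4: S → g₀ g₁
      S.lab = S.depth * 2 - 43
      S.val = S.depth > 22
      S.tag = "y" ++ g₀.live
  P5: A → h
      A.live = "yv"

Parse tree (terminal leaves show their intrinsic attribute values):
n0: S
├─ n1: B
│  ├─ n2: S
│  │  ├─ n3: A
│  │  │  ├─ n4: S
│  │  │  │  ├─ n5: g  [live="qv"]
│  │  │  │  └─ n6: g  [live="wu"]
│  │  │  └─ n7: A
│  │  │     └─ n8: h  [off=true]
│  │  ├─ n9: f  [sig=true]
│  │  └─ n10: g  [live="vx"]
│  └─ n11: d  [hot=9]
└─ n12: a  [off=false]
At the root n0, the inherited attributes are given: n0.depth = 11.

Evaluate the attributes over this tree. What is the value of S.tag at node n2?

1. n0.depth = 11  [given at root]
2. n1.wid = 17  [17]
3. n1.lim = -3  [-3]
4. n1.fin = 27  [S.depth * 2 + 5]
5. n2.depth = 2  [B.wid - 15]
6. n3.hot = true  [S.depth > 1]
7. n3.depth = true  [S.depth > 1]
8. n4.depth = 22  [22]
9. n5.live = "qv"  [terminal]
10. n6.live = "wu"  [terminal]
11. n4.lab = 1  [S.depth * 2 - 43]
12. n4.val = false  [S.depth > 22]
13. n4.tag = "yqv"  ["y" ++ g₀.live]
14. n7.hot = true  [S.lab > 0]
15. n7.depth = false  [false]
16. n8.off = true  [terminal]
17. n7.live = "yv"  ["yv"]
18. n3.live = "yqvq"  [S.tag ++ "q"]
19. n9.sig = true  [terminal]
20. n10.live = "vx"  [terminal]
21. n2.lab = 24  [24]
22. n2.val = true  [f.sig == true]
23. n2.tag = "ryqvq"  ["r" ++ A.live]
24. n11.hot = 9  [terminal]
25. n1.sig = true  [B.lim > -4]
26. n12.off = false  [terminal]
27. n0.lab = 12  [S.depth + 1]
28. n0.val = true  [S.depth > 10]
29. n0.tag = "nm"  ["nm"]

"ryqvq"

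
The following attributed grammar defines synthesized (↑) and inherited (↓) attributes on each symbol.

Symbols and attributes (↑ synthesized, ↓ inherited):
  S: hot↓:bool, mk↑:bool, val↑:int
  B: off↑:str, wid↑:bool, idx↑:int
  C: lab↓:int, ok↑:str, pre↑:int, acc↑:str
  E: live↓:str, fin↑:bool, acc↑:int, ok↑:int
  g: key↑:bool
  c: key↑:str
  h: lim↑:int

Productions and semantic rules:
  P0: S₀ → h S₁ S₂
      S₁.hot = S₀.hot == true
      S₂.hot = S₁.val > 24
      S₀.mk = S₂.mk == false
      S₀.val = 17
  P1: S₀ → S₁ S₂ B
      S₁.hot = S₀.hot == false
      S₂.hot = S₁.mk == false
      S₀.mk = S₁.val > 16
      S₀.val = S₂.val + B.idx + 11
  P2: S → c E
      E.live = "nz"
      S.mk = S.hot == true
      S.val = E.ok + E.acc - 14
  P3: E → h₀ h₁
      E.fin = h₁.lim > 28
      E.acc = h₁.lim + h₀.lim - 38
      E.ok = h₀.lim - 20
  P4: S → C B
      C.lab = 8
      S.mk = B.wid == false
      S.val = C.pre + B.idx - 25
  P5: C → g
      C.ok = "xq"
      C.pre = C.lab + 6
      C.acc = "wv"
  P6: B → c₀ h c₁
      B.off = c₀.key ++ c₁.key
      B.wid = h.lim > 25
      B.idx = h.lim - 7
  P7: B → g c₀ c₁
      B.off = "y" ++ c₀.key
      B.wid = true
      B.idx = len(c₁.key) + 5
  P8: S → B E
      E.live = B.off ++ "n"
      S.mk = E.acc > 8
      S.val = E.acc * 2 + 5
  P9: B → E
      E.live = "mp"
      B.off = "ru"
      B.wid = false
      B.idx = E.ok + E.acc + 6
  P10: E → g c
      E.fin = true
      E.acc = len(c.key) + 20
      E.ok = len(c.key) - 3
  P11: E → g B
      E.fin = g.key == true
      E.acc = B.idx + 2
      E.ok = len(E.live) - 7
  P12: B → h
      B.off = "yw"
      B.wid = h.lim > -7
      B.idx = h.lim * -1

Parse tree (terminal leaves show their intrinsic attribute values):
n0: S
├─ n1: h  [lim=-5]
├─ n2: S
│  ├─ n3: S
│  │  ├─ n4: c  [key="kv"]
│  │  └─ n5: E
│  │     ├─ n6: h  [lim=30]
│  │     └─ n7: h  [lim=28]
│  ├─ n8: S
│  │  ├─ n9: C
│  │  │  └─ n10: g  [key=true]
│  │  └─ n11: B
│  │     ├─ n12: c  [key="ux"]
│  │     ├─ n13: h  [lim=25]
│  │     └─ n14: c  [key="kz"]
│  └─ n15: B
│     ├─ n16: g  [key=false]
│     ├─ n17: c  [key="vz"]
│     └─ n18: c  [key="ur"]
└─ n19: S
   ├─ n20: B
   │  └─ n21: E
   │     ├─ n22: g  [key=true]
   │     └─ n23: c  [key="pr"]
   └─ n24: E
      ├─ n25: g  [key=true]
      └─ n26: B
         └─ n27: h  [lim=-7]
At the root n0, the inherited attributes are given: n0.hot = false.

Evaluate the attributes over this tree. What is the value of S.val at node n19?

1. n0.hot = false  [given at root]
2. n1.lim = -5  [terminal]
3. n2.hot = false  [S₀.hot == true]
4. n3.hot = true  [S₀.hot == false]
5. n4.key = "kv"  [terminal]
6. n5.live = "nz"  ["nz"]
7. n6.lim = 30  [terminal]
8. n7.lim = 28  [terminal]
9. n5.fin = false  [h₁.lim > 28]
10. n5.acc = 20  [h₁.lim + h₀.lim - 38]
11. n5.ok = 10  [h₀.lim - 20]
12. n3.mk = true  [S.hot == true]
13. n3.val = 16  [E.ok + E.acc - 14]
14. n8.hot = false  [S₁.mk == false]
15. n9.lab = 8  [8]
16. n10.key = true  [terminal]
17. n9.ok = "xq"  ["xq"]
18. n9.pre = 14  [C.lab + 6]
19. n9.acc = "wv"  ["wv"]
20. n12.key = "ux"  [terminal]
21. n13.lim = 25  [terminal]
22. n14.key = "kz"  [terminal]
23. n11.off = "uxkz"  [c₀.key ++ c₁.key]
24. n11.wid = false  [h.lim > 25]
25. n11.idx = 18  [h.lim - 7]
26. n8.mk = true  [B.wid == false]
27. n8.val = 7  [C.pre + B.idx - 25]
28. n16.key = false  [terminal]
29. n17.key = "vz"  [terminal]
30. n18.key = "ur"  [terminal]
31. n15.off = "yvz"  ["y" ++ c₀.key]
32. n15.wid = true  [true]
33. n15.idx = 7  [len(c₁.key) + 5]
34. n2.mk = false  [S₁.val > 16]
35. n2.val = 25  [S₂.val + B.idx + 11]
36. n19.hot = true  [S₁.val > 24]
37. n21.live = "mp"  ["mp"]
38. n22.key = true  [terminal]
39. n23.key = "pr"  [terminal]
40. n21.fin = true  [true]
41. n21.acc = 22  [len(c.key) + 20]
42. n21.ok = -1  [len(c.key) - 3]
43. n20.off = "ru"  ["ru"]
44. n20.wid = false  [false]
45. n20.idx = 27  [E.ok + E.acc + 6]
46. n24.live = "run"  [B.off ++ "n"]
47. n25.key = true  [terminal]
48. n27.lim = -7  [terminal]
49. n26.off = "yw"  ["yw"]
50. n26.wid = false  [h.lim > -7]
51. n26.idx = 7  [h.lim * -1]
52. n24.fin = true  [g.key == true]
53. n24.acc = 9  [B.idx + 2]
54. n24.ok = -4  [len(E.live) - 7]
55. n19.mk = true  [E.acc > 8]
56. n19.val = 23  [E.acc * 2 + 5]
57. n0.mk = false  [S₂.mk == false]
58. n0.val = 17  [17]

23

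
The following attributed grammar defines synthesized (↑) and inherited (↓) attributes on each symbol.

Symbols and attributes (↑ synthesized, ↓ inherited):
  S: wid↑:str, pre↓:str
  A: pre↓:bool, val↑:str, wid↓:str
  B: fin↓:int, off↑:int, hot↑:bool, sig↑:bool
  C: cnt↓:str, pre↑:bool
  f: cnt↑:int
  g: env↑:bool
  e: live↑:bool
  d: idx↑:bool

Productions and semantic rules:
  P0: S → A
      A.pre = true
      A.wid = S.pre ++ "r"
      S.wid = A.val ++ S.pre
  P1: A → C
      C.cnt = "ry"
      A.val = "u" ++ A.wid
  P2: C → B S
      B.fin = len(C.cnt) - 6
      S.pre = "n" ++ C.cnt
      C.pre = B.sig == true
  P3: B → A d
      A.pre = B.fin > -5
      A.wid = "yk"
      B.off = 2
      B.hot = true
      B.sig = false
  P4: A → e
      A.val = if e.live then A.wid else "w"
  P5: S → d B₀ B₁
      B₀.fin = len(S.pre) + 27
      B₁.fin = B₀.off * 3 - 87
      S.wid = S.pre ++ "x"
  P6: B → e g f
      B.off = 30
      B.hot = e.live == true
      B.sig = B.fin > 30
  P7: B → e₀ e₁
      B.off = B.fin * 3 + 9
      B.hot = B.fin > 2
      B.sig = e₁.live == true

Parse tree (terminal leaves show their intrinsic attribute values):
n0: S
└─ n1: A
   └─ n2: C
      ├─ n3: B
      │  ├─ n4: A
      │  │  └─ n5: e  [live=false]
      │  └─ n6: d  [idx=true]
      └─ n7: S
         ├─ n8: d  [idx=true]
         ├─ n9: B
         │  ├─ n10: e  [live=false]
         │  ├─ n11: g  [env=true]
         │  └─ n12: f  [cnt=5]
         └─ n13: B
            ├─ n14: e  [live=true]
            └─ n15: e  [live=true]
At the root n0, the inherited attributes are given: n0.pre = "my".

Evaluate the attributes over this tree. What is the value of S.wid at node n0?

"umyrmy"

1. n0.pre = "my"  [given at root]
2. n1.pre = true  [true]
3. n1.wid = "myr"  [S.pre ++ "r"]
4. n2.cnt = "ry"  ["ry"]
5. n3.fin = -4  [len(C.cnt) - 6]
6. n4.pre = true  [B.fin > -5]
7. n4.wid = "yk"  ["yk"]
8. n5.live = false  [terminal]
9. n4.val = "w"  [if e.live then A.wid else "w"]
10. n6.idx = true  [terminal]
11. n3.off = 2  [2]
12. n3.hot = true  [true]
13. n3.sig = false  [false]
14. n7.pre = "nry"  ["n" ++ C.cnt]
15. n8.idx = true  [terminal]
16. n9.fin = 30  [len(S.pre) + 27]
17. n10.live = false  [terminal]
18. n11.env = true  [terminal]
19. n12.cnt = 5  [terminal]
20. n9.off = 30  [30]
21. n9.hot = false  [e.live == true]
22. n9.sig = false  [B.fin > 30]
23. n13.fin = 3  [B₀.off * 3 - 87]
24. n14.live = true  [terminal]
25. n15.live = true  [terminal]
26. n13.off = 18  [B.fin * 3 + 9]
27. n13.hot = true  [B.fin > 2]
28. n13.sig = true  [e₁.live == true]
29. n7.wid = "nryx"  [S.pre ++ "x"]
30. n2.pre = false  [B.sig == true]
31. n1.val = "umyr"  ["u" ++ A.wid]
32. n0.wid = "umyrmy"  [A.val ++ S.pre]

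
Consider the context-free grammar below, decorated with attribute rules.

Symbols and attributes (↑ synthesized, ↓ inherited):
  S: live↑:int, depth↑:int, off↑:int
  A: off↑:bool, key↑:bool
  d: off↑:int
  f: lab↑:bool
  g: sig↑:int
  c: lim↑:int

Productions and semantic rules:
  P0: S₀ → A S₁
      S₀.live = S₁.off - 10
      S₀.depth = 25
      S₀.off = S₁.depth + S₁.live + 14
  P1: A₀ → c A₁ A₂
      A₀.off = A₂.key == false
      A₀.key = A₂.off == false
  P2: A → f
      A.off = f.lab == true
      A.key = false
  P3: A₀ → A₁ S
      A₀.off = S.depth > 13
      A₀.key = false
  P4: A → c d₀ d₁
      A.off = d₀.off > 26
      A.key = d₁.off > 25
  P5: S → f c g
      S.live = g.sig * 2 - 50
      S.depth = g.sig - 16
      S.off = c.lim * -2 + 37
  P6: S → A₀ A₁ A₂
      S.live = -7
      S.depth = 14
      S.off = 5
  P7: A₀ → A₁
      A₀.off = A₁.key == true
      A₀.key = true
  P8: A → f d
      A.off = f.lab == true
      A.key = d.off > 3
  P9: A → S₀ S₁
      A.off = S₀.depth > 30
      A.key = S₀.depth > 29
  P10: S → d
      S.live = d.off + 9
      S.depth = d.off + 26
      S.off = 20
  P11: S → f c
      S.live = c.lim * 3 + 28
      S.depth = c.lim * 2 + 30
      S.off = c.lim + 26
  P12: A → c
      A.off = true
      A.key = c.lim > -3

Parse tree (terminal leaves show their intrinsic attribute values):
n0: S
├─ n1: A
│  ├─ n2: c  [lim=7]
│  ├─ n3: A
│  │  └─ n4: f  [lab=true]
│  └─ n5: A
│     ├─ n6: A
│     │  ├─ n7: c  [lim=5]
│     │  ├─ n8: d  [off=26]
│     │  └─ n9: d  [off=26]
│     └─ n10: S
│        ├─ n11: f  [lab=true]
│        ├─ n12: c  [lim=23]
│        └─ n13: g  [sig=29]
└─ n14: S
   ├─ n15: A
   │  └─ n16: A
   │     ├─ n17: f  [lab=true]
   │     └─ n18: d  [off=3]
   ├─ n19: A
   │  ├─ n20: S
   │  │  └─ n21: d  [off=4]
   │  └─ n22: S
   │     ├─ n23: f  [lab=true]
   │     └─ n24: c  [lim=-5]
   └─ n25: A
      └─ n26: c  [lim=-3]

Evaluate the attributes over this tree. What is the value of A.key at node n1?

1. n2.lim = 7  [terminal]
2. n4.lab = true  [terminal]
3. n3.off = true  [f.lab == true]
4. n3.key = false  [false]
5. n7.lim = 5  [terminal]
6. n8.off = 26  [terminal]
7. n9.off = 26  [terminal]
8. n6.off = false  [d₀.off > 26]
9. n6.key = true  [d₁.off > 25]
10. n11.lab = true  [terminal]
11. n12.lim = 23  [terminal]
12. n13.sig = 29  [terminal]
13. n10.live = 8  [g.sig * 2 - 50]
14. n10.depth = 13  [g.sig - 16]
15. n10.off = -9  [c.lim * -2 + 37]
16. n5.off = false  [S.depth > 13]
17. n5.key = false  [false]
18. n1.off = true  [A₂.key == false]
19. n1.key = true  [A₂.off == false]
20. n17.lab = true  [terminal]
21. n18.off = 3  [terminal]
22. n16.off = true  [f.lab == true]
23. n16.key = false  [d.off > 3]
24. n15.off = false  [A₁.key == true]
25. n15.key = true  [true]
26. n21.off = 4  [terminal]
27. n20.live = 13  [d.off + 9]
28. n20.depth = 30  [d.off + 26]
29. n20.off = 20  [20]
30. n23.lab = true  [terminal]
31. n24.lim = -5  [terminal]
32. n22.live = 13  [c.lim * 3 + 28]
33. n22.depth = 20  [c.lim * 2 + 30]
34. n22.off = 21  [c.lim + 26]
35. n19.off = false  [S₀.depth > 30]
36. n19.key = true  [S₀.depth > 29]
37. n26.lim = -3  [terminal]
38. n25.off = true  [true]
39. n25.key = false  [c.lim > -3]
40. n14.live = -7  [-7]
41. n14.depth = 14  [14]
42. n14.off = 5  [5]
43. n0.live = -5  [S₁.off - 10]
44. n0.depth = 25  [25]
45. n0.off = 21  [S₁.depth + S₁.live + 14]

true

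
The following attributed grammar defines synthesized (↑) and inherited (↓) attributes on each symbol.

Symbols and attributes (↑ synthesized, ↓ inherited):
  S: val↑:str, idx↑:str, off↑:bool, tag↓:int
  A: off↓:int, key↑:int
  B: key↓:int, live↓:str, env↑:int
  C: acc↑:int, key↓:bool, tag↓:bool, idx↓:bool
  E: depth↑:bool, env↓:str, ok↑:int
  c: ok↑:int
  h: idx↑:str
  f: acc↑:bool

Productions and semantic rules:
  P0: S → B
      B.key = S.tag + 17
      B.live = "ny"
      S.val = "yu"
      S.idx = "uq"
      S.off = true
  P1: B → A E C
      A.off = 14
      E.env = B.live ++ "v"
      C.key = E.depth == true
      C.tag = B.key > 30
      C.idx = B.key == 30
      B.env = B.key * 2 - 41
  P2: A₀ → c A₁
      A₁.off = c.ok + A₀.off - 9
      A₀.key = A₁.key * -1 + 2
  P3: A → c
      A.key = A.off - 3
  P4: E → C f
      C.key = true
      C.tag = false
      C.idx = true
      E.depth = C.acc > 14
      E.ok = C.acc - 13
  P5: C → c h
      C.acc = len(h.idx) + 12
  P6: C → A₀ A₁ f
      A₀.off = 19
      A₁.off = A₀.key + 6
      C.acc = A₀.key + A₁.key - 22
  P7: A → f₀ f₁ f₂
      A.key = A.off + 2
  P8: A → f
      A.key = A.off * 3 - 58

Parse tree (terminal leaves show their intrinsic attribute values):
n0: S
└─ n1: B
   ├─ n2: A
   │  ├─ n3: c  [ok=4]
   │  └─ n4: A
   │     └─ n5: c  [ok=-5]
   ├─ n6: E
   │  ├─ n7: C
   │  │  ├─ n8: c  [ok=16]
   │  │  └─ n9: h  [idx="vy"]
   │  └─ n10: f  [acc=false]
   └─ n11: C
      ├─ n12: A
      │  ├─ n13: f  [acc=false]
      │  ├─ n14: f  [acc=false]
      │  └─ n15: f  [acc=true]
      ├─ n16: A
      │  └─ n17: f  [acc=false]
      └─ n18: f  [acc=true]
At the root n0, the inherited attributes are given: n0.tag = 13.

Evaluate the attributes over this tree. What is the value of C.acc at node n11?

22

1. n0.tag = 13  [given at root]
2. n1.key = 30  [S.tag + 17]
3. n1.live = "ny"  ["ny"]
4. n2.off = 14  [14]
5. n3.ok = 4  [terminal]
6. n4.off = 9  [c.ok + A₀.off - 9]
7. n5.ok = -5  [terminal]
8. n4.key = 6  [A.off - 3]
9. n2.key = -4  [A₁.key * -1 + 2]
10. n6.env = "nyv"  [B.live ++ "v"]
11. n7.key = true  [true]
12. n7.tag = false  [false]
13. n7.idx = true  [true]
14. n8.ok = 16  [terminal]
15. n9.idx = "vy"  [terminal]
16. n7.acc = 14  [len(h.idx) + 12]
17. n10.acc = false  [terminal]
18. n6.depth = false  [C.acc > 14]
19. n6.ok = 1  [C.acc - 13]
20. n11.key = false  [E.depth == true]
21. n11.tag = false  [B.key > 30]
22. n11.idx = true  [B.key == 30]
23. n12.off = 19  [19]
24. n13.acc = false  [terminal]
25. n14.acc = false  [terminal]
26. n15.acc = true  [terminal]
27. n12.key = 21  [A.off + 2]
28. n16.off = 27  [A₀.key + 6]
29. n17.acc = false  [terminal]
30. n16.key = 23  [A.off * 3 - 58]
31. n18.acc = true  [terminal]
32. n11.acc = 22  [A₀.key + A₁.key - 22]
33. n1.env = 19  [B.key * 2 - 41]
34. n0.val = "yu"  ["yu"]
35. n0.idx = "uq"  ["uq"]
36. n0.off = true  [true]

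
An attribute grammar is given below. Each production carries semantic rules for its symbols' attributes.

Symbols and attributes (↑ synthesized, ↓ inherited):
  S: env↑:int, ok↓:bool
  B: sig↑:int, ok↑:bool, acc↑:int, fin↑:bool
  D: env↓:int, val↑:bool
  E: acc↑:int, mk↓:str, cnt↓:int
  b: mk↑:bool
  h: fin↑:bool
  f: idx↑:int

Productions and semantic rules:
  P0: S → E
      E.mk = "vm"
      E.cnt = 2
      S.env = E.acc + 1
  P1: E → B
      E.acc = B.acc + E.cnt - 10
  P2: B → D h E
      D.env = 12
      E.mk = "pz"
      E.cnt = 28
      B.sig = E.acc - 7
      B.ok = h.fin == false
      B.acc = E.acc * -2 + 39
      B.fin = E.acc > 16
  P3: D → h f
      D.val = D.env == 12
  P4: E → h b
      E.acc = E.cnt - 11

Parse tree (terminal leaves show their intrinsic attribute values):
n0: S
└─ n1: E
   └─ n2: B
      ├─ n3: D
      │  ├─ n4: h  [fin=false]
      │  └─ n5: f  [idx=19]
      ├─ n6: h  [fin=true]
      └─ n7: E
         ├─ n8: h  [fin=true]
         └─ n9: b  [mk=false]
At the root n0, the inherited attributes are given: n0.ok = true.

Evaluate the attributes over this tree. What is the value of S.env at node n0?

1. n0.ok = true  [given at root]
2. n1.mk = "vm"  ["vm"]
3. n1.cnt = 2  [2]
4. n3.env = 12  [12]
5. n4.fin = false  [terminal]
6. n5.idx = 19  [terminal]
7. n3.val = true  [D.env == 12]
8. n6.fin = true  [terminal]
9. n7.mk = "pz"  ["pz"]
10. n7.cnt = 28  [28]
11. n8.fin = true  [terminal]
12. n9.mk = false  [terminal]
13. n7.acc = 17  [E.cnt - 11]
14. n2.sig = 10  [E.acc - 7]
15. n2.ok = false  [h.fin == false]
16. n2.acc = 5  [E.acc * -2 + 39]
17. n2.fin = true  [E.acc > 16]
18. n1.acc = -3  [B.acc + E.cnt - 10]
19. n0.env = -2  [E.acc + 1]

-2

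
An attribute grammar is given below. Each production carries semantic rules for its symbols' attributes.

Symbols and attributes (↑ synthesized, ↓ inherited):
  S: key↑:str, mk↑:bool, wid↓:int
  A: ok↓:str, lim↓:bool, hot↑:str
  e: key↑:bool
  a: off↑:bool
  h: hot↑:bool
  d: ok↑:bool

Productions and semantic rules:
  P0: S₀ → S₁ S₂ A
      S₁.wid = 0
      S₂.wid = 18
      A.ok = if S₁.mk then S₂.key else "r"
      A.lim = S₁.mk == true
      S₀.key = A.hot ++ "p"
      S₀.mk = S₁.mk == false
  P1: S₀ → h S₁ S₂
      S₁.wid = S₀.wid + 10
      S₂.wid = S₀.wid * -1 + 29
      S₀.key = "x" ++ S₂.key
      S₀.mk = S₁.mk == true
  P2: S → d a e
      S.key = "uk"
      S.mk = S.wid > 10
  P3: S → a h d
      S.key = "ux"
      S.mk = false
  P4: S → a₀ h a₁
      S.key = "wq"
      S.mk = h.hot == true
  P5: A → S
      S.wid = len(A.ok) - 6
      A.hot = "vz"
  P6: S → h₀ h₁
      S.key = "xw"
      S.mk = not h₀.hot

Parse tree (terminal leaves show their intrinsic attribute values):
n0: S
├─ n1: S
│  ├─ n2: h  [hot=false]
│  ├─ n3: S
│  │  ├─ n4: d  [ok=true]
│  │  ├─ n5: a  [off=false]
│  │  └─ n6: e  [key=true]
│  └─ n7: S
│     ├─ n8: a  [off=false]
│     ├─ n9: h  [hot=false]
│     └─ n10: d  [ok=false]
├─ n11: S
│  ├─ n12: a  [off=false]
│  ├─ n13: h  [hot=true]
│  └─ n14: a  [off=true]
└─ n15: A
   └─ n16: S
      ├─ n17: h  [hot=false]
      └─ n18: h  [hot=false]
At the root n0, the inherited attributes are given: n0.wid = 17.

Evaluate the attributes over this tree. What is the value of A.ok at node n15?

"r"

1. n0.wid = 17  [given at root]
2. n1.wid = 0  [0]
3. n2.hot = false  [terminal]
4. n3.wid = 10  [S₀.wid + 10]
5. n4.ok = true  [terminal]
6. n5.off = false  [terminal]
7. n6.key = true  [terminal]
8. n3.key = "uk"  ["uk"]
9. n3.mk = false  [S.wid > 10]
10. n7.wid = 29  [S₀.wid * -1 + 29]
11. n8.off = false  [terminal]
12. n9.hot = false  [terminal]
13. n10.ok = false  [terminal]
14. n7.key = "ux"  ["ux"]
15. n7.mk = false  [false]
16. n1.key = "xux"  ["x" ++ S₂.key]
17. n1.mk = false  [S₁.mk == true]
18. n11.wid = 18  [18]
19. n12.off = false  [terminal]
20. n13.hot = true  [terminal]
21. n14.off = true  [terminal]
22. n11.key = "wq"  ["wq"]
23. n11.mk = true  [h.hot == true]
24. n15.ok = "r"  [if S₁.mk then S₂.key else "r"]
25. n15.lim = false  [S₁.mk == true]
26. n16.wid = -5  [len(A.ok) - 6]
27. n17.hot = false  [terminal]
28. n18.hot = false  [terminal]
29. n16.key = "xw"  ["xw"]
30. n16.mk = true  [not h₀.hot]
31. n15.hot = "vz"  ["vz"]
32. n0.key = "vzp"  [A.hot ++ "p"]
33. n0.mk = true  [S₁.mk == false]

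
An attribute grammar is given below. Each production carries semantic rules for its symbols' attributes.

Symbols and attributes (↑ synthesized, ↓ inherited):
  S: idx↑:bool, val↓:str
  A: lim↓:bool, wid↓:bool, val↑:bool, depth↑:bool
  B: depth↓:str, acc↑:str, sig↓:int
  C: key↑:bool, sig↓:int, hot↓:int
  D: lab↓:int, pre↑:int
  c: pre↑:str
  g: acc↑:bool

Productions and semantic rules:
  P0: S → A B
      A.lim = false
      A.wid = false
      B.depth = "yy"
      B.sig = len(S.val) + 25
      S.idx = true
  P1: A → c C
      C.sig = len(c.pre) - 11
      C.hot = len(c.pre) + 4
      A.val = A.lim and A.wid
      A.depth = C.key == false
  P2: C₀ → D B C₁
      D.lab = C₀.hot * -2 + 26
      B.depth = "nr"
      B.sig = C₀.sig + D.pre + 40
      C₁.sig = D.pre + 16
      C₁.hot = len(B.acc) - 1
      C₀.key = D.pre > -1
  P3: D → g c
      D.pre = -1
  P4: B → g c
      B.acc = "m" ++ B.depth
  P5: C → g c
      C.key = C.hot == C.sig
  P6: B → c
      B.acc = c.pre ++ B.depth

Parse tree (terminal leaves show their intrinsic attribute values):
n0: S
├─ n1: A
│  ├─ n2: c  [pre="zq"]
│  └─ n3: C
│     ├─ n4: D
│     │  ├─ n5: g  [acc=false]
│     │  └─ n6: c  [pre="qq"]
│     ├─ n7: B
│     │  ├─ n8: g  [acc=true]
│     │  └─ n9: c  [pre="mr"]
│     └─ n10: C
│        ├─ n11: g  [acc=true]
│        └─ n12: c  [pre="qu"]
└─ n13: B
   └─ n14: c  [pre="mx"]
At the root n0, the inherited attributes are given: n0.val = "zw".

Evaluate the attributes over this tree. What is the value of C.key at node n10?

false

1. n0.val = "zw"  [given at root]
2. n1.lim = false  [false]
3. n1.wid = false  [false]
4. n2.pre = "zq"  [terminal]
5. n3.sig = -9  [len(c.pre) - 11]
6. n3.hot = 6  [len(c.pre) + 4]
7. n4.lab = 14  [C₀.hot * -2 + 26]
8. n5.acc = false  [terminal]
9. n6.pre = "qq"  [terminal]
10. n4.pre = -1  [-1]
11. n7.depth = "nr"  ["nr"]
12. n7.sig = 30  [C₀.sig + D.pre + 40]
13. n8.acc = true  [terminal]
14. n9.pre = "mr"  [terminal]
15. n7.acc = "mnr"  ["m" ++ B.depth]
16. n10.sig = 15  [D.pre + 16]
17. n10.hot = 2  [len(B.acc) - 1]
18. n11.acc = true  [terminal]
19. n12.pre = "qu"  [terminal]
20. n10.key = false  [C.hot == C.sig]
21. n3.key = false  [D.pre > -1]
22. n1.val = false  [A.lim and A.wid]
23. n1.depth = true  [C.key == false]
24. n13.depth = "yy"  ["yy"]
25. n13.sig = 27  [len(S.val) + 25]
26. n14.pre = "mx"  [terminal]
27. n13.acc = "mxyy"  [c.pre ++ B.depth]
28. n0.idx = true  [true]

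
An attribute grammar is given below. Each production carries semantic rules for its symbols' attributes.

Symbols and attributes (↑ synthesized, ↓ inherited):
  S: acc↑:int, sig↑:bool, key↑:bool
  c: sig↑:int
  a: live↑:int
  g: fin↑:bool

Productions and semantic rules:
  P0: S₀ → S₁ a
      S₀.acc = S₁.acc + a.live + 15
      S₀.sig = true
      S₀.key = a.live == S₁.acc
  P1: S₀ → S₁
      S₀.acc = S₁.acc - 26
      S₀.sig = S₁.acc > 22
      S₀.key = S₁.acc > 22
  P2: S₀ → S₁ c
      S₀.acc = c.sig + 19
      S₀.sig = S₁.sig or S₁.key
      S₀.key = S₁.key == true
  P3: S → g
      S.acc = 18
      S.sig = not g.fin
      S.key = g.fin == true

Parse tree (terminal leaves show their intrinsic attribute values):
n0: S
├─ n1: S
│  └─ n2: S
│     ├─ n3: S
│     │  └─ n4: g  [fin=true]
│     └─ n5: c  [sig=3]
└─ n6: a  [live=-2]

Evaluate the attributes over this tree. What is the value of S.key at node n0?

false

1. n4.fin = true  [terminal]
2. n3.acc = 18  [18]
3. n3.sig = false  [not g.fin]
4. n3.key = true  [g.fin == true]
5. n5.sig = 3  [terminal]
6. n2.acc = 22  [c.sig + 19]
7. n2.sig = true  [S₁.sig or S₁.key]
8. n2.key = true  [S₁.key == true]
9. n1.acc = -4  [S₁.acc - 26]
10. n1.sig = false  [S₁.acc > 22]
11. n1.key = false  [S₁.acc > 22]
12. n6.live = -2  [terminal]
13. n0.acc = 9  [S₁.acc + a.live + 15]
14. n0.sig = true  [true]
15. n0.key = false  [a.live == S₁.acc]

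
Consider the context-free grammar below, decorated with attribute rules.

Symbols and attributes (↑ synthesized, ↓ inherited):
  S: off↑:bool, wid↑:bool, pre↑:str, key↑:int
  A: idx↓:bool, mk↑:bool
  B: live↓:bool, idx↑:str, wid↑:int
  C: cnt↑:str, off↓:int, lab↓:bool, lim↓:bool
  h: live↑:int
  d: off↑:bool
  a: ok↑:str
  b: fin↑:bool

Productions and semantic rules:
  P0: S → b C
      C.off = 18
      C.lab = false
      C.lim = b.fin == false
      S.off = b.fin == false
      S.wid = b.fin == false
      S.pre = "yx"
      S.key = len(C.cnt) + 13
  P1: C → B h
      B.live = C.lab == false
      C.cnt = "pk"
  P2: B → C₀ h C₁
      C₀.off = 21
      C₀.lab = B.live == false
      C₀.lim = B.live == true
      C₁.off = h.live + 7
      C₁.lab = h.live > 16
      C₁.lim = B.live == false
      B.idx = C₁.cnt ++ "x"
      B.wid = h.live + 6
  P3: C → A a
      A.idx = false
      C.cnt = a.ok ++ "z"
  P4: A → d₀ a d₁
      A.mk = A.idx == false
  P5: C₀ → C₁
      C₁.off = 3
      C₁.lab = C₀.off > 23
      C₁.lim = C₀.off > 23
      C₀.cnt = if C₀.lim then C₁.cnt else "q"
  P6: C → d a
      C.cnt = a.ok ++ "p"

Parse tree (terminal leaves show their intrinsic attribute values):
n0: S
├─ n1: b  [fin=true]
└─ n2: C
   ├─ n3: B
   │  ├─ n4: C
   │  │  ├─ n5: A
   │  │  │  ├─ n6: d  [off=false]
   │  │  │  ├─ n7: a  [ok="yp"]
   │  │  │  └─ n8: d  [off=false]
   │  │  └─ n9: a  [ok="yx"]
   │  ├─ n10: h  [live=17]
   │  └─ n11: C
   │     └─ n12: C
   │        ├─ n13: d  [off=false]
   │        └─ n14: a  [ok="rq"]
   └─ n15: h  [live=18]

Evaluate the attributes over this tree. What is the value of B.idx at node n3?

1. n1.fin = true  [terminal]
2. n2.off = 18  [18]
3. n2.lab = false  [false]
4. n2.lim = false  [b.fin == false]
5. n3.live = true  [C.lab == false]
6. n4.off = 21  [21]
7. n4.lab = false  [B.live == false]
8. n4.lim = true  [B.live == true]
9. n5.idx = false  [false]
10. n6.off = false  [terminal]
11. n7.ok = "yp"  [terminal]
12. n8.off = false  [terminal]
13. n5.mk = true  [A.idx == false]
14. n9.ok = "yx"  [terminal]
15. n4.cnt = "yxz"  [a.ok ++ "z"]
16. n10.live = 17  [terminal]
17. n11.off = 24  [h.live + 7]
18. n11.lab = true  [h.live > 16]
19. n11.lim = false  [B.live == false]
20. n12.off = 3  [3]
21. n12.lab = true  [C₀.off > 23]
22. n12.lim = true  [C₀.off > 23]
23. n13.off = false  [terminal]
24. n14.ok = "rq"  [terminal]
25. n12.cnt = "rqp"  [a.ok ++ "p"]
26. n11.cnt = "q"  [if C₀.lim then C₁.cnt else "q"]
27. n3.idx = "qx"  [C₁.cnt ++ "x"]
28. n3.wid = 23  [h.live + 6]
29. n15.live = 18  [terminal]
30. n2.cnt = "pk"  ["pk"]
31. n0.off = false  [b.fin == false]
32. n0.wid = false  [b.fin == false]
33. n0.pre = "yx"  ["yx"]
34. n0.key = 15  [len(C.cnt) + 13]

"qx"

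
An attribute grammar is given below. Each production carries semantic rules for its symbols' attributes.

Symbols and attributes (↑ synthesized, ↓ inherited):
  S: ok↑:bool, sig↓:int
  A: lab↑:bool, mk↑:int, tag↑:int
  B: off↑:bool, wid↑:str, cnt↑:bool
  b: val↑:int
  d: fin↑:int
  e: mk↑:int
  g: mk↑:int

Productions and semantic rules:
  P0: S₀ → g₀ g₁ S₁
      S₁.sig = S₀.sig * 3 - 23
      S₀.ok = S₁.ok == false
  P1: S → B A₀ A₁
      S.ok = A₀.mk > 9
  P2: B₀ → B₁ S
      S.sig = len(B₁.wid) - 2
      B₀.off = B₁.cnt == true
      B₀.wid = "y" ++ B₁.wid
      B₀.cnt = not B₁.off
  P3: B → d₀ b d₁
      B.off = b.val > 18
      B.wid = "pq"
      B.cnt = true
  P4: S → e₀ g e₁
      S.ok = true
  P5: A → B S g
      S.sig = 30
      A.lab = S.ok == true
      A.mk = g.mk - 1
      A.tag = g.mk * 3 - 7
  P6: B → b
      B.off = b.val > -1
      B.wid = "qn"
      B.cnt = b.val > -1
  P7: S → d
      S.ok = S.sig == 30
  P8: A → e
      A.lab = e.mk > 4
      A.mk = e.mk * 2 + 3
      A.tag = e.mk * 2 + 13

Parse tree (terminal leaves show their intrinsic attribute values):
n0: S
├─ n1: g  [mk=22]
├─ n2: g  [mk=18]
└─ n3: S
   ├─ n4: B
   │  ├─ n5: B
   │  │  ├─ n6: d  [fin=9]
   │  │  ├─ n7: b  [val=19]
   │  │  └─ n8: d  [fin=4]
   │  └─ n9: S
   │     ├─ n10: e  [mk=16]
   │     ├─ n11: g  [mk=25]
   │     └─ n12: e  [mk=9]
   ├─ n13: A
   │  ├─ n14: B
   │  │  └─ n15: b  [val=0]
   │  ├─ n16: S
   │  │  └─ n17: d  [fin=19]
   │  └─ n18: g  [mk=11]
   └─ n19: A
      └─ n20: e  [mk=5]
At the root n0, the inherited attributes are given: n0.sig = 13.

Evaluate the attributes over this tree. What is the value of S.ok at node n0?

1. n0.sig = 13  [given at root]
2. n1.mk = 22  [terminal]
3. n2.mk = 18  [terminal]
4. n3.sig = 16  [S₀.sig * 3 - 23]
5. n6.fin = 9  [terminal]
6. n7.val = 19  [terminal]
7. n8.fin = 4  [terminal]
8. n5.off = true  [b.val > 18]
9. n5.wid = "pq"  ["pq"]
10. n5.cnt = true  [true]
11. n9.sig = 0  [len(B₁.wid) - 2]
12. n10.mk = 16  [terminal]
13. n11.mk = 25  [terminal]
14. n12.mk = 9  [terminal]
15. n9.ok = true  [true]
16. n4.off = true  [B₁.cnt == true]
17. n4.wid = "ypq"  ["y" ++ B₁.wid]
18. n4.cnt = false  [not B₁.off]
19. n15.val = 0  [terminal]
20. n14.off = true  [b.val > -1]
21. n14.wid = "qn"  ["qn"]
22. n14.cnt = true  [b.val > -1]
23. n16.sig = 30  [30]
24. n17.fin = 19  [terminal]
25. n16.ok = true  [S.sig == 30]
26. n18.mk = 11  [terminal]
27. n13.lab = true  [S.ok == true]
28. n13.mk = 10  [g.mk - 1]
29. n13.tag = 26  [g.mk * 3 - 7]
30. n20.mk = 5  [terminal]
31. n19.lab = true  [e.mk > 4]
32. n19.mk = 13  [e.mk * 2 + 3]
33. n19.tag = 23  [e.mk * 2 + 13]
34. n3.ok = true  [A₀.mk > 9]
35. n0.ok = false  [S₁.ok == false]

false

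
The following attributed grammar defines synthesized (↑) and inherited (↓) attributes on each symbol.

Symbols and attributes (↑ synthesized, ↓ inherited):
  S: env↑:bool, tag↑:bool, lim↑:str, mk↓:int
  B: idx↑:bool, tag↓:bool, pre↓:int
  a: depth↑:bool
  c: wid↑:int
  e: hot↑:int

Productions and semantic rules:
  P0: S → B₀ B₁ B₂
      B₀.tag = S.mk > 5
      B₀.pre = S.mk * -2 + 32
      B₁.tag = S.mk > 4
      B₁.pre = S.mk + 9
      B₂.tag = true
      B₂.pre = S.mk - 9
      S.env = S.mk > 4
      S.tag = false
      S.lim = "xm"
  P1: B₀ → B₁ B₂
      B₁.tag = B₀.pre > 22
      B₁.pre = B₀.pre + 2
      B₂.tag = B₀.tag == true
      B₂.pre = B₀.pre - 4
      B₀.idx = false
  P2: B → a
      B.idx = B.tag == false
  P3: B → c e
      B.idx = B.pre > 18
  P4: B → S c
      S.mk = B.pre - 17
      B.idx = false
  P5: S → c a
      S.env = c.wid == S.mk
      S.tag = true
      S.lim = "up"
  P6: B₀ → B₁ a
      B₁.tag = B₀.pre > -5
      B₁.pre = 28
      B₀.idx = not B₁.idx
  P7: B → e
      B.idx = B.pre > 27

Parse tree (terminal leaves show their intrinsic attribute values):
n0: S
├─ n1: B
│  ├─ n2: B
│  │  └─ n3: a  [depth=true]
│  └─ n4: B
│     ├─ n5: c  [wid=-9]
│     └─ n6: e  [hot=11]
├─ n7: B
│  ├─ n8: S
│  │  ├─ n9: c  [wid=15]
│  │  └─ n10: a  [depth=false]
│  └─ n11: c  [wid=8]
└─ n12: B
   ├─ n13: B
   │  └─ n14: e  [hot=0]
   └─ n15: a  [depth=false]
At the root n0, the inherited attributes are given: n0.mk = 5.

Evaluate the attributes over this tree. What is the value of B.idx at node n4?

1. n0.mk = 5  [given at root]
2. n1.tag = false  [S.mk > 5]
3. n1.pre = 22  [S.mk * -2 + 32]
4. n2.tag = false  [B₀.pre > 22]
5. n2.pre = 24  [B₀.pre + 2]
6. n3.depth = true  [terminal]
7. n2.idx = true  [B.tag == false]
8. n4.tag = false  [B₀.tag == true]
9. n4.pre = 18  [B₀.pre - 4]
10. n5.wid = -9  [terminal]
11. n6.hot = 11  [terminal]
12. n4.idx = false  [B.pre > 18]
13. n1.idx = false  [false]
14. n7.tag = true  [S.mk > 4]
15. n7.pre = 14  [S.mk + 9]
16. n8.mk = -3  [B.pre - 17]
17. n9.wid = 15  [terminal]
18. n10.depth = false  [terminal]
19. n8.env = false  [c.wid == S.mk]
20. n8.tag = true  [true]
21. n8.lim = "up"  ["up"]
22. n11.wid = 8  [terminal]
23. n7.idx = false  [false]
24. n12.tag = true  [true]
25. n12.pre = -4  [S.mk - 9]
26. n13.tag = true  [B₀.pre > -5]
27. n13.pre = 28  [28]
28. n14.hot = 0  [terminal]
29. n13.idx = true  [B.pre > 27]
30. n15.depth = false  [terminal]
31. n12.idx = false  [not B₁.idx]
32. n0.env = true  [S.mk > 4]
33. n0.tag = false  [false]
34. n0.lim = "xm"  ["xm"]

false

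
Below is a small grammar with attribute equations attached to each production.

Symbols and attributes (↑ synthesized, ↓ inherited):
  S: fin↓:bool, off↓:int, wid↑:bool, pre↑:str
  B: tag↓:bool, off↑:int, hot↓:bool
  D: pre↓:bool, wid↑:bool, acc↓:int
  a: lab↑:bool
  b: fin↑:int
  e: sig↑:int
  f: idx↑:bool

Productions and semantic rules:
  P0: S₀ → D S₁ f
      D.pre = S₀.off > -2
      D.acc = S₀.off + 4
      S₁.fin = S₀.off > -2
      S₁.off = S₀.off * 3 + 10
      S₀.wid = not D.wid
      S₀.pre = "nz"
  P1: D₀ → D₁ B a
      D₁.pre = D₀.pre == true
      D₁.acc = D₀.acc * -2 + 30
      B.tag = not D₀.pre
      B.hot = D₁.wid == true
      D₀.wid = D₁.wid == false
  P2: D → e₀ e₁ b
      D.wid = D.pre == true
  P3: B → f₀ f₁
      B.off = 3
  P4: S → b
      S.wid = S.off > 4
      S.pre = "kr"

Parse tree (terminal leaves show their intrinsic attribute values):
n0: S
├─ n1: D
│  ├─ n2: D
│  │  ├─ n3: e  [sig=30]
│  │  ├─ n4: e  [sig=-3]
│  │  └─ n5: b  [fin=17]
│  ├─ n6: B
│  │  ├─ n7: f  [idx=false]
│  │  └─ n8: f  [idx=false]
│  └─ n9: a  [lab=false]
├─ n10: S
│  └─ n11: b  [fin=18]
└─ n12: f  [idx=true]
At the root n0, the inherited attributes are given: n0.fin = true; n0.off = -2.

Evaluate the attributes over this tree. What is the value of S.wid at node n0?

false

1. n0.fin = true  [given at root]
2. n0.off = -2  [given at root]
3. n1.pre = false  [S₀.off > -2]
4. n1.acc = 2  [S₀.off + 4]
5. n2.pre = false  [D₀.pre == true]
6. n2.acc = 26  [D₀.acc * -2 + 30]
7. n3.sig = 30  [terminal]
8. n4.sig = -3  [terminal]
9. n5.fin = 17  [terminal]
10. n2.wid = false  [D.pre == true]
11. n6.tag = true  [not D₀.pre]
12. n6.hot = false  [D₁.wid == true]
13. n7.idx = false  [terminal]
14. n8.idx = false  [terminal]
15. n6.off = 3  [3]
16. n9.lab = false  [terminal]
17. n1.wid = true  [D₁.wid == false]
18. n10.fin = false  [S₀.off > -2]
19. n10.off = 4  [S₀.off * 3 + 10]
20. n11.fin = 18  [terminal]
21. n10.wid = false  [S.off > 4]
22. n10.pre = "kr"  ["kr"]
23. n12.idx = true  [terminal]
24. n0.wid = false  [not D.wid]
25. n0.pre = "nz"  ["nz"]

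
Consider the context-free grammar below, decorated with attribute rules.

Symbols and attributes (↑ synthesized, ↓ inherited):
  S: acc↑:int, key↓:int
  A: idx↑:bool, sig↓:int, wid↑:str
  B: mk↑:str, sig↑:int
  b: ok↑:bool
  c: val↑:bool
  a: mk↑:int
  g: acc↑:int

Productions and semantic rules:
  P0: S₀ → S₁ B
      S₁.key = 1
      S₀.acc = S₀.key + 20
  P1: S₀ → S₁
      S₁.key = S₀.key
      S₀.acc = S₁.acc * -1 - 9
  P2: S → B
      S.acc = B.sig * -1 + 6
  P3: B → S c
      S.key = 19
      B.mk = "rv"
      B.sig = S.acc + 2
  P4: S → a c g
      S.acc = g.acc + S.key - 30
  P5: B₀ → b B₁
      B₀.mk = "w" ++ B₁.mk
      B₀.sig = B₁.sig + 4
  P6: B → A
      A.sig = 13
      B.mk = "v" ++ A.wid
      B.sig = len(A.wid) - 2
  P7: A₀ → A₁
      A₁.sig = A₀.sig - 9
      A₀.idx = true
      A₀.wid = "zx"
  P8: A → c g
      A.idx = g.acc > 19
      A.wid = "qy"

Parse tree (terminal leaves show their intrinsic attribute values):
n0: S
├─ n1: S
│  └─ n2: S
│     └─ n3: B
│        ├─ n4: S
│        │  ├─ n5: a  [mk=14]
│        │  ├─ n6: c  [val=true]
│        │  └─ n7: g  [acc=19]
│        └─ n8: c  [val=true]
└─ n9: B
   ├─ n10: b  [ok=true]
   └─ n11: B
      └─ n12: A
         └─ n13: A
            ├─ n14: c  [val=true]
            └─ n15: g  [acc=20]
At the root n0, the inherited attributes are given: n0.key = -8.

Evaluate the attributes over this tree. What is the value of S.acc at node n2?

-4

1. n0.key = -8  [given at root]
2. n1.key = 1  [1]
3. n2.key = 1  [S₀.key]
4. n4.key = 19  [19]
5. n5.mk = 14  [terminal]
6. n6.val = true  [terminal]
7. n7.acc = 19  [terminal]
8. n4.acc = 8  [g.acc + S.key - 30]
9. n8.val = true  [terminal]
10. n3.mk = "rv"  ["rv"]
11. n3.sig = 10  [S.acc + 2]
12. n2.acc = -4  [B.sig * -1 + 6]
13. n1.acc = -5  [S₁.acc * -1 - 9]
14. n10.ok = true  [terminal]
15. n12.sig = 13  [13]
16. n13.sig = 4  [A₀.sig - 9]
17. n14.val = true  [terminal]
18. n15.acc = 20  [terminal]
19. n13.idx = true  [g.acc > 19]
20. n13.wid = "qy"  ["qy"]
21. n12.idx = true  [true]
22. n12.wid = "zx"  ["zx"]
23. n11.mk = "vzx"  ["v" ++ A.wid]
24. n11.sig = 0  [len(A.wid) - 2]
25. n9.mk = "wvzx"  ["w" ++ B₁.mk]
26. n9.sig = 4  [B₁.sig + 4]
27. n0.acc = 12  [S₀.key + 20]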